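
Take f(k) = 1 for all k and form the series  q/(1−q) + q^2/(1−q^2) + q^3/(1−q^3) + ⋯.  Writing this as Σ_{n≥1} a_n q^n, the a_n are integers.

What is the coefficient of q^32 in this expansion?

a_32 = 6

q^32  k|32↦f(k): 32:1 16:1 8:1 4:1 2:1 1:1  a_32=6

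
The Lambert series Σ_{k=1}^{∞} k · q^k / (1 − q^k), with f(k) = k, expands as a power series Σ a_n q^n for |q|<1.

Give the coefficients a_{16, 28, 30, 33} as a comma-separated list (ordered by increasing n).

[q^16] f(1)=1,f(2)=2,f(4)=4,f(8)=8,f(16)=16 ⇒ 31
n=28: 28·1 14·2 7·4 4·7 2·14 1·28  f→[28+14+7+4+2+1]=56
n=30: 1·30 2·15 3·10 5·6 6·5 10·3 15·2 30·1  f→[1+2+3+5+6+10+15+30]=72
n=33: 33·1 11·3 3·11 1·33  f→[33+11+3+1]=48

31, 56, 72, 48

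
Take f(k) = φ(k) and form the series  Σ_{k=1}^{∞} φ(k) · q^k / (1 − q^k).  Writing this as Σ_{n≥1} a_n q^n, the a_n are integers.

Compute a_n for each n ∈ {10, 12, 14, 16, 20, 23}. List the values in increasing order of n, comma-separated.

d|10:{1,2,5,10}  Σφ=1+1+4+4=10
n=12: 1·12 2·6 3·4 4·3 6·2 12·1  φ→[1+1+2+2+2+4]=12
d|14:{1,2,7,14}  Σφ=1+1+6+6=14
q^16  k|16↦φ(k): 16:8 8:4 4:2 2:1 1:1  a_16=16
q^20  k|20↦φ(k): 20:8 10:4 5:4 4:2 2:1 1:1  a_20=20
[q^23] φ(1)=1,φ(23)=22 ⇒ 23

10, 12, 14, 16, 20, 23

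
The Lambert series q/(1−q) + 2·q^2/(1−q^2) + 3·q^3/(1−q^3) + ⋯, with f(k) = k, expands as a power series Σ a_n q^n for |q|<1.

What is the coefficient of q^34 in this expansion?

a_34 = 54

q^34  k|34↦f(k): 34:34 17:17 2:2 1:1  a_34=54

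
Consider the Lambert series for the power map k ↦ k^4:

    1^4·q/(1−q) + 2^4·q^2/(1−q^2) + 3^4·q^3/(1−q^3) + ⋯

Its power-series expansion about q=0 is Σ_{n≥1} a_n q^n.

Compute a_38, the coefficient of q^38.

q^38  k|38↦f(k): 1:1 2:16 19:130321 38:2085136  a_38=2215474

a_38 = 2215474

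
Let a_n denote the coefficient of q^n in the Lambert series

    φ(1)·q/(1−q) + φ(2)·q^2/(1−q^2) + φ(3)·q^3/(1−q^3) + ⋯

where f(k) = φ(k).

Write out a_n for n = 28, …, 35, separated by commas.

q^28  k|28↦φ(k): 1:1 2:1 4:2 7:6 14:6 28:12  a_28=28
d|29:{29,1}  Σφ=28+1=29
n=30: 1·30 2·15 3·10 5·6 6·5 10·3 15·2 30·1  φ→[1+1+2+4+2+4+8+8]=30
d|31:{1,31}  Σφ=1+30=31
n=32: 32·1 16·2 8·4 4·8 2·16 1·32  φ→[16+8+4+2+1+1]=32
q^33  k|33↦φ(k): 1:1 3:2 11:10 33:20  a_33=33
[q^34] φ(1)=1,φ(2)=1,φ(17)=16,φ(34)=16 ⇒ 34
q^35  k|35↦φ(k): 35:24 7:6 5:4 1:1  a_35=35

28, 29, 30, 31, 32, 33, 34, 35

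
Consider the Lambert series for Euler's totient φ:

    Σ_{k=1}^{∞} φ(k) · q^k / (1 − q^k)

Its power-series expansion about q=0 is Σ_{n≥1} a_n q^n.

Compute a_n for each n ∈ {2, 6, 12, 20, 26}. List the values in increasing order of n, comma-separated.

d|2:{1,2}  Σφ=1+1=2
n=6: 6·1 3·2 2·3 1·6  φ→[2+2+1+1]=6
[q^12] φ(12)=4,φ(6)=2,φ(4)=2,φ(3)=2,φ(2)=1,φ(1)=1 ⇒ 12
d|20:{20,10,5,4,2,1}  Σφ=8+4+4+2+1+1=20
q^26  k|26↦φ(k): 1:1 2:1 13:12 26:12  a_26=26

2, 6, 12, 20, 26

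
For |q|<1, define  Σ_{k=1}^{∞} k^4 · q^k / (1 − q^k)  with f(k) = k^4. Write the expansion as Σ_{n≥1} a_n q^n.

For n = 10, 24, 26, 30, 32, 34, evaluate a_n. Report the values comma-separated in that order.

n=10: 10·1 5·2 2·5 1·10  f→[10000+625+16+1]=10642
d|24:{24,12,8,6,4,3,2,1}  Σf=331776+20736+4096+1296+256+81+16+1=358258
q^26  k|26↦f(k): 26:456976 13:28561 2:16 1:1  a_26=485554
d|30:{1,2,3,5,6,10,15,30}  Σf=1+16+81+625+1296+10000+50625+810000=872644
d|32:{32,16,8,4,2,1}  Σf=1048576+65536+4096+256+16+1=1118481
n=34: 34·1 17·2 2·17 1·34  f→[1336336+83521+16+1]=1419874

10642, 358258, 485554, 872644, 1118481, 1419874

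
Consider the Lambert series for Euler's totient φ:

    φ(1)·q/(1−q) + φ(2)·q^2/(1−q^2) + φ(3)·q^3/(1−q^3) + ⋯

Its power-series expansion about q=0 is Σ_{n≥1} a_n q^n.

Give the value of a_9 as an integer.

[q^9] φ(9)=6,φ(3)=2,φ(1)=1 ⇒ 9

a_9 = 9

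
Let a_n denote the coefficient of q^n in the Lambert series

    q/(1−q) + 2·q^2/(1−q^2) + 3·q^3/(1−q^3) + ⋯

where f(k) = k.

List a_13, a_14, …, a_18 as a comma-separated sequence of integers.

14, 24, 24, 31, 18, 39

n=13: 1·13 13·1  f→[1+13]=14
n=14: 14·1 7·2 2·7 1·14  f→[14+7+2+1]=24
n=15: 15·1 5·3 3·5 1·15  f→[15+5+3+1]=24
[q^16] f(16)=16,f(8)=8,f(4)=4,f(2)=2,f(1)=1 ⇒ 31
[q^17] f(1)=1,f(17)=17 ⇒ 18
[q^18] f(18)=18,f(9)=9,f(6)=6,f(3)=3,f(2)=2,f(1)=1 ⇒ 39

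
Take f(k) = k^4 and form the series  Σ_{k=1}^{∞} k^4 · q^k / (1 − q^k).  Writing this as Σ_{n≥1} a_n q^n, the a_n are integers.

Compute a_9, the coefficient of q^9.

d|9:{1,3,9}  Σf=1+81+6561=6643

a_9 = 6643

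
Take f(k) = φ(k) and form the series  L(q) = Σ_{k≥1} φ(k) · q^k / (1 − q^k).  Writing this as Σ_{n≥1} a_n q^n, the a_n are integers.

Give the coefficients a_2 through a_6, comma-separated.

q^2  k|2↦φ(k): 1:1 2:1  a_2=2
q^3  k|3↦φ(k): 3:2 1:1  a_3=3
q^4  k|4↦φ(k): 1:1 2:1 4:2  a_4=4
n=5: 1·5 5·1  φ→[1+4]=5
[q^6] φ(1)=1,φ(2)=1,φ(3)=2,φ(6)=2 ⇒ 6

2, 3, 4, 5, 6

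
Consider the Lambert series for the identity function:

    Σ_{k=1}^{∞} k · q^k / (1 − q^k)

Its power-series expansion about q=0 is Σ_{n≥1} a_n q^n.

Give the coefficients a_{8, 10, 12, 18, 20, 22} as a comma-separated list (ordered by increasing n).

15, 18, 28, 39, 42, 36

d|8:{8,4,2,1}  Σf=8+4+2+1=15
d|10:{1,2,5,10}  Σf=1+2+5+10=18
n=12: 12·1 6·2 4·3 3·4 2·6 1·12  f→[12+6+4+3+2+1]=28
n=18: 1·18 2·9 3·6 6·3 9·2 18·1  f→[1+2+3+6+9+18]=39
q^20  k|20↦f(k): 1:1 2:2 4:4 5:5 10:10 20:20  a_20=42
n=22: 22·1 11·2 2·11 1·22  f→[22+11+2+1]=36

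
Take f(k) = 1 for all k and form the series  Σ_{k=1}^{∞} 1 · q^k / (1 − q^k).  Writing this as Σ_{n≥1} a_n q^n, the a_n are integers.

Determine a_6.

d|6:{1,2,3,6}  Σf=1+1+1+1=4

a_6 = 4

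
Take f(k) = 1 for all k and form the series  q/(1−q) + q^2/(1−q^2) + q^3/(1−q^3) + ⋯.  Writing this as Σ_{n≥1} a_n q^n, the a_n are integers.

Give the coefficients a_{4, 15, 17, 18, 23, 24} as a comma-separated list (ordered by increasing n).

3, 4, 2, 6, 2, 8

n=4: 4·1 2·2 1·4  f→[1+1+1]=3
q^15  k|15↦f(k): 15:1 5:1 3:1 1:1  a_15=4
[q^17] f(17)=1,f(1)=1 ⇒ 2
q^18  k|18↦f(k): 1:1 2:1 3:1 6:1 9:1 18:1  a_18=6
n=23: 1·23 23·1  f→[1+1]=2
[q^24] f(24)=1,f(12)=1,f(8)=1,f(6)=1,f(4)=1,f(3)=1,f(2)=1,f(1)=1 ⇒ 8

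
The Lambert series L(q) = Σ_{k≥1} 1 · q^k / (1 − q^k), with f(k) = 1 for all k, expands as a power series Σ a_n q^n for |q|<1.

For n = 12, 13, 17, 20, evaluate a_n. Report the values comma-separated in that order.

6, 2, 2, 6

q^12  k|12↦f(k): 1:1 2:1 3:1 4:1 6:1 12:1  a_12=6
q^13  k|13↦f(k): 13:1 1:1  a_13=2
d|17:{1,17}  Σf=1+1=2
d|20:{20,10,5,4,2,1}  Σf=1+1+1+1+1+1=6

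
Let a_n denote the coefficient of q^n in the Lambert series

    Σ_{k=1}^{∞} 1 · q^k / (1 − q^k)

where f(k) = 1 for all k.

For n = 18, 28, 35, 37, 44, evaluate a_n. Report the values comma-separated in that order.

d|18:{1,2,3,6,9,18}  Σf=1+1+1+1+1+1=6
[q^28] f(1)=1,f(2)=1,f(4)=1,f(7)=1,f(14)=1,f(28)=1 ⇒ 6
n=35: 1·35 5·7 7·5 35·1  f→[1+1+1+1]=4
q^37  k|37↦f(k): 1:1 37:1  a_37=2
d|44:{1,2,4,11,22,44}  Σf=1+1+1+1+1+1=6

6, 6, 4, 2, 6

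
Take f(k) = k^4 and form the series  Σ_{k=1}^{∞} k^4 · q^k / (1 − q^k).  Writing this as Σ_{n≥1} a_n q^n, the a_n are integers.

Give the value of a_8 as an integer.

a_8 = 4369

n=8: 1·8 2·4 4·2 8·1  f→[1+16+256+4096]=4369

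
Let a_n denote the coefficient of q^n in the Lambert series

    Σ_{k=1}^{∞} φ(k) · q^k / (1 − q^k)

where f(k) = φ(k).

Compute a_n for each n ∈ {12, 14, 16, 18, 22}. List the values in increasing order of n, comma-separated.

d|12:{12,6,4,3,2,1}  Σφ=4+2+2+2+1+1=12
q^14  k|14↦φ(k): 1:1 2:1 7:6 14:6  a_14=14
n=16: 16·1 8·2 4·4 2·8 1·16  φ→[8+4+2+1+1]=16
d|18:{1,2,3,6,9,18}  Σφ=1+1+2+2+6+6=18
q^22  k|22↦φ(k): 1:1 2:1 11:10 22:10  a_22=22

12, 14, 16, 18, 22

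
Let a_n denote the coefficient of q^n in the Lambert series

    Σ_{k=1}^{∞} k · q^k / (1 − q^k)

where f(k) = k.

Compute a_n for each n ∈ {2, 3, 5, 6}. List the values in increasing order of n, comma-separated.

d|2:{2,1}  Σf=2+1=3
[q^3] f(3)=3,f(1)=1 ⇒ 4
d|5:{5,1}  Σf=5+1=6
n=6: 6·1 3·2 2·3 1·6  f→[6+3+2+1]=12

3, 4, 6, 12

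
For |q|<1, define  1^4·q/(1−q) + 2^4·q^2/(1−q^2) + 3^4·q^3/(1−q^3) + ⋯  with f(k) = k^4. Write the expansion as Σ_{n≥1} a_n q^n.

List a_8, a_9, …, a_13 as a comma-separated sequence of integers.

4369, 6643, 10642, 14642, 22386, 28562

q^8  k|8↦f(k): 1:1 2:16 4:256 8:4096  a_8=4369
[q^9] f(1)=1,f(3)=81,f(9)=6561 ⇒ 6643
q^10  k|10↦f(k): 10:10000 5:625 2:16 1:1  a_10=10642
q^11  k|11↦f(k): 1:1 11:14641  a_11=14642
n=12: 12·1 6·2 4·3 3·4 2·6 1·12  f→[20736+1296+256+81+16+1]=22386
[q^13] f(1)=1,f(13)=28561 ⇒ 28562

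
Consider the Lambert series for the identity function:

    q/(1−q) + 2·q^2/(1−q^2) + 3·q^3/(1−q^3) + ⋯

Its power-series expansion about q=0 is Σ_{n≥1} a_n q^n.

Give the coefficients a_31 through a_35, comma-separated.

32, 63, 48, 54, 48

q^31  k|31↦f(k): 1:1 31:31  a_31=32
[q^32] f(32)=32,f(16)=16,f(8)=8,f(4)=4,f(2)=2,f(1)=1 ⇒ 63
n=33: 1·33 3·11 11·3 33·1  f→[1+3+11+33]=48
d|34:{34,17,2,1}  Σf=34+17+2+1=54
d|35:{35,7,5,1}  Σf=35+7+5+1=48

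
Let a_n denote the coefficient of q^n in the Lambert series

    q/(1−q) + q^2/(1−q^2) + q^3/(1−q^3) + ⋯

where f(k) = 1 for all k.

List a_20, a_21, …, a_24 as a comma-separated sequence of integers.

d|20:{20,10,5,4,2,1}  Σf=1+1+1+1+1+1=6
q^21  k|21↦f(k): 21:1 7:1 3:1 1:1  a_21=4
q^22  k|22↦f(k): 22:1 11:1 2:1 1:1  a_22=4
d|23:{23,1}  Σf=1+1=2
[q^24] f(24)=1,f(12)=1,f(8)=1,f(6)=1,f(4)=1,f(3)=1,f(2)=1,f(1)=1 ⇒ 8

6, 4, 4, 2, 8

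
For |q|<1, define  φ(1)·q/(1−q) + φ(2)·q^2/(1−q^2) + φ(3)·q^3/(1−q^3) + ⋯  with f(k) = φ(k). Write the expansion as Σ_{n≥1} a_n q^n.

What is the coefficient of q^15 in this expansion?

[q^15] φ(1)=1,φ(3)=2,φ(5)=4,φ(15)=8 ⇒ 15

a_15 = 15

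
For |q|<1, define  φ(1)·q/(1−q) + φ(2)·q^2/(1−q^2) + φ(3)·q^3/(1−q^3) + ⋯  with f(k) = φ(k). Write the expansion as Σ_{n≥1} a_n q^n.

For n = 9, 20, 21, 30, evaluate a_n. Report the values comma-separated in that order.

d|9:{9,3,1}  Σφ=6+2+1=9
[q^20] φ(20)=8,φ(10)=4,φ(5)=4,φ(4)=2,φ(2)=1,φ(1)=1 ⇒ 20
[q^21] φ(21)=12,φ(7)=6,φ(3)=2,φ(1)=1 ⇒ 21
q^30  k|30↦φ(k): 1:1 2:1 3:2 5:4 6:2 10:4 15:8 30:8  a_30=30

9, 20, 21, 30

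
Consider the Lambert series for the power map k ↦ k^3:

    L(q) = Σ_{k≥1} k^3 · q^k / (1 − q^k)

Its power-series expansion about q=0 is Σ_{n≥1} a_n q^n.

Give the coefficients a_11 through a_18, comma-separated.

1332, 2044, 2198, 3096, 3528, 4681, 4914, 6813

q^11  k|11↦f(k): 1:1 11:1331  a_11=1332
[q^12] f(1)=1,f(2)=8,f(3)=27,f(4)=64,f(6)=216,f(12)=1728 ⇒ 2044
[q^13] f(1)=1,f(13)=2197 ⇒ 2198
q^14  k|14↦f(k): 1:1 2:8 7:343 14:2744  a_14=3096
d|15:{15,5,3,1}  Σf=3375+125+27+1=3528
q^16  k|16↦f(k): 1:1 2:8 4:64 8:512 16:4096  a_16=4681
n=17: 1·17 17·1  f→[1+4913]=4914
n=18: 1·18 2·9 3·6 6·3 9·2 18·1  f→[1+8+27+216+729+5832]=6813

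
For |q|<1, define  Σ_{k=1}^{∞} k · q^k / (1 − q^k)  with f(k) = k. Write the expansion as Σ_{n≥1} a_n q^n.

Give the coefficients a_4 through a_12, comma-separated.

n=4: 4·1 2·2 1·4  f→[4+2+1]=7
[q^5] f(5)=5,f(1)=1 ⇒ 6
d|6:{1,2,3,6}  Σf=1+2+3+6=12
d|7:{1,7}  Σf=1+7=8
n=8: 8·1 4·2 2·4 1·8  f→[8+4+2+1]=15
n=9: 9·1 3·3 1·9  f→[9+3+1]=13
[q^10] f(1)=1,f(2)=2,f(5)=5,f(10)=10 ⇒ 18
d|11:{11,1}  Σf=11+1=12
q^12  k|12↦f(k): 1:1 2:2 3:3 4:4 6:6 12:12  a_12=28

7, 6, 12, 8, 15, 13, 18, 12, 28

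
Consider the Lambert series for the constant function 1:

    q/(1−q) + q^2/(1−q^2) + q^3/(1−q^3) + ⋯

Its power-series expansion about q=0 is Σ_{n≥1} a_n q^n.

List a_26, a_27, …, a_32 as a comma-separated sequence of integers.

q^26  k|26↦f(k): 26:1 13:1 2:1 1:1  a_26=4
n=27: 1·27 3·9 9·3 27·1  f→[1+1+1+1]=4
[q^28] f(28)=1,f(14)=1,f(7)=1,f(4)=1,f(2)=1,f(1)=1 ⇒ 6
q^29  k|29↦f(k): 29:1 1:1  a_29=2
q^30  k|30↦f(k): 30:1 15:1 10:1 6:1 5:1 3:1 2:1 1:1  a_30=8
q^31  k|31↦f(k): 1:1 31:1  a_31=2
[q^32] f(1)=1,f(2)=1,f(4)=1,f(8)=1,f(16)=1,f(32)=1 ⇒ 6

4, 4, 6, 2, 8, 2, 6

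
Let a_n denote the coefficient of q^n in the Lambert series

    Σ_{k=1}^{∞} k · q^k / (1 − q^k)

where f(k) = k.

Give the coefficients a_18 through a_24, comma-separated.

q^18  k|18↦f(k): 18:18 9:9 6:6 3:3 2:2 1:1  a_18=39
d|19:{19,1}  Σf=19+1=20
[q^20] f(1)=1,f(2)=2,f(4)=4,f(5)=5,f(10)=10,f(20)=20 ⇒ 42
d|21:{1,3,7,21}  Σf=1+3+7+21=32
d|22:{22,11,2,1}  Σf=22+11+2+1=36
d|23:{23,1}  Σf=23+1=24
n=24: 24·1 12·2 8·3 6·4 4·6 3·8 2·12 1·24  f→[24+12+8+6+4+3+2+1]=60

39, 20, 42, 32, 36, 24, 60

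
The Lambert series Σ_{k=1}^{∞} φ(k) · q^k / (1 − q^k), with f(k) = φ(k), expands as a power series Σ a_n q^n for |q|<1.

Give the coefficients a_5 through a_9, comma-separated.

[q^5] φ(1)=1,φ(5)=4 ⇒ 5
[q^6] φ(6)=2,φ(3)=2,φ(2)=1,φ(1)=1 ⇒ 6
[q^7] φ(1)=1,φ(7)=6 ⇒ 7
q^8  k|8↦φ(k): 8:4 4:2 2:1 1:1  a_8=8
d|9:{1,3,9}  Σφ=1+2+6=9

5, 6, 7, 8, 9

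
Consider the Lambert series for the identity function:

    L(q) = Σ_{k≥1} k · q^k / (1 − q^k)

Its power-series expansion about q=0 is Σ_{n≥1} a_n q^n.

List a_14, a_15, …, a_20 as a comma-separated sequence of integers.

24, 24, 31, 18, 39, 20, 42

q^14  k|14↦f(k): 1:1 2:2 7:7 14:14  a_14=24
n=15: 15·1 5·3 3·5 1·15  f→[15+5+3+1]=24
[q^16] f(16)=16,f(8)=8,f(4)=4,f(2)=2,f(1)=1 ⇒ 31
d|17:{17,1}  Σf=17+1=18
d|18:{18,9,6,3,2,1}  Σf=18+9+6+3+2+1=39
n=19: 19·1 1·19  f→[19+1]=20
d|20:{1,2,4,5,10,20}  Σf=1+2+4+5+10+20=42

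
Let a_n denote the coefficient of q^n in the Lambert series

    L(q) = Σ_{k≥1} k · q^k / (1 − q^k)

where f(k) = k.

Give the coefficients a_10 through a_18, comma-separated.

d|10:{10,5,2,1}  Σf=10+5+2+1=18
n=11: 1·11 11·1  f→[1+11]=12
[q^12] f(12)=12,f(6)=6,f(4)=4,f(3)=3,f(2)=2,f(1)=1 ⇒ 28
q^13  k|13↦f(k): 13:13 1:1  a_13=14
d|14:{14,7,2,1}  Σf=14+7+2+1=24
n=15: 1·15 3·5 5·3 15·1  f→[1+3+5+15]=24
n=16: 1·16 2·8 4·4 8·2 16·1  f→[1+2+4+8+16]=31
q^17  k|17↦f(k): 1:1 17:17  a_17=18
q^18  k|18↦f(k): 18:18 9:9 6:6 3:3 2:2 1:1  a_18=39

18, 12, 28, 14, 24, 24, 31, 18, 39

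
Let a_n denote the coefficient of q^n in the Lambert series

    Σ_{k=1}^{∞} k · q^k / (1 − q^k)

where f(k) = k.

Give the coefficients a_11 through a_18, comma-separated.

12, 28, 14, 24, 24, 31, 18, 39

[q^11] f(11)=11,f(1)=1 ⇒ 12
[q^12] f(12)=12,f(6)=6,f(4)=4,f(3)=3,f(2)=2,f(1)=1 ⇒ 28
d|13:{13,1}  Σf=13+1=14
d|14:{1,2,7,14}  Σf=1+2+7+14=24
[q^15] f(15)=15,f(5)=5,f(3)=3,f(1)=1 ⇒ 24
d|16:{16,8,4,2,1}  Σf=16+8+4+2+1=31
n=17: 1·17 17·1  f→[1+17]=18
n=18: 1·18 2·9 3·6 6·3 9·2 18·1  f→[1+2+3+6+9+18]=39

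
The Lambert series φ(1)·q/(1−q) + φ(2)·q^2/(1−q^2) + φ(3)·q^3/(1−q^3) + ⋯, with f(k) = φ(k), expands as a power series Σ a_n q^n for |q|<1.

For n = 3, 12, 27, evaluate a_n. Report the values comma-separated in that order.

[q^3] φ(3)=2,φ(1)=1 ⇒ 3
n=12: 12·1 6·2 4·3 3·4 2·6 1·12  φ→[4+2+2+2+1+1]=12
q^27  k|27↦φ(k): 27:18 9:6 3:2 1:1  a_27=27

3, 12, 27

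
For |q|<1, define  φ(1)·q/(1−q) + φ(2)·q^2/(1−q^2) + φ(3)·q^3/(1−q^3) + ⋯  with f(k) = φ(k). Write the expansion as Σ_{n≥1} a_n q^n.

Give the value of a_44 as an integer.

q^44  k|44↦φ(k): 1:1 2:1 4:2 11:10 22:10 44:20  a_44=44

a_44 = 44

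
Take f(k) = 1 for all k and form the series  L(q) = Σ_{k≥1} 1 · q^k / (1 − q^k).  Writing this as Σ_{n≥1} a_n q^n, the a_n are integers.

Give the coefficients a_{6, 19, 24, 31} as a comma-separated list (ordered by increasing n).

4, 2, 8, 2

[q^6] f(6)=1,f(3)=1,f(2)=1,f(1)=1 ⇒ 4
d|19:{1,19}  Σf=1+1=2
d|24:{1,2,3,4,6,8,12,24}  Σf=1+1+1+1+1+1+1+1=8
q^31  k|31↦f(k): 31:1 1:1  a_31=2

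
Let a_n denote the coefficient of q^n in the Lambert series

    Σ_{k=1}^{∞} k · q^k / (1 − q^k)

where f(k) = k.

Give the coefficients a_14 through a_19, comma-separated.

d|14:{1,2,7,14}  Σf=1+2+7+14=24
q^15  k|15↦f(k): 1:1 3:3 5:5 15:15  a_15=24
n=16: 16·1 8·2 4·4 2·8 1·16  f→[16+8+4+2+1]=31
[q^17] f(1)=1,f(17)=17 ⇒ 18
[q^18] f(1)=1,f(2)=2,f(3)=3,f(6)=6,f(9)=9,f(18)=18 ⇒ 39
d|19:{19,1}  Σf=19+1=20

24, 24, 31, 18, 39, 20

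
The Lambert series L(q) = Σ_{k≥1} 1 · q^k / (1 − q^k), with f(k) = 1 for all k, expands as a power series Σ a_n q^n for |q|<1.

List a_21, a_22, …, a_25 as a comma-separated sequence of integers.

4, 4, 2, 8, 3

n=21: 1·21 3·7 7·3 21·1  f→[1+1+1+1]=4
q^22  k|22↦f(k): 1:1 2:1 11:1 22:1  a_22=4
[q^23] f(23)=1,f(1)=1 ⇒ 2
n=24: 24·1 12·2 8·3 6·4 4·6 3·8 2·12 1·24  f→[1+1+1+1+1+1+1+1]=8
q^25  k|25↦f(k): 25:1 5:1 1:1  a_25=3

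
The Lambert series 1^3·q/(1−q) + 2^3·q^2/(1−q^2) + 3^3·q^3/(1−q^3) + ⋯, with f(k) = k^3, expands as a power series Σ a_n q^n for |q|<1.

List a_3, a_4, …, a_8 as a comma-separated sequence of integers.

28, 73, 126, 252, 344, 585

[q^3] f(3)=27,f(1)=1 ⇒ 28
d|4:{1,2,4}  Σf=1+8+64=73
q^5  k|5↦f(k): 1:1 5:125  a_5=126
[q^6] f(1)=1,f(2)=8,f(3)=27,f(6)=216 ⇒ 252
[q^7] f(7)=343,f(1)=1 ⇒ 344
n=8: 8·1 4·2 2·4 1·8  f→[512+64+8+1]=585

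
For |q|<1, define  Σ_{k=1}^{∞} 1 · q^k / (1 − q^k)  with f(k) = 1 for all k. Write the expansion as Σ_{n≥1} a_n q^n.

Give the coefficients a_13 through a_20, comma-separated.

2, 4, 4, 5, 2, 6, 2, 6

d|13:{1,13}  Σf=1+1=2
n=14: 1·14 2·7 7·2 14·1  f→[1+1+1+1]=4
n=15: 15·1 5·3 3·5 1·15  f→[1+1+1+1]=4
d|16:{16,8,4,2,1}  Σf=1+1+1+1+1=5
q^17  k|17↦f(k): 1:1 17:1  a_17=2
d|18:{18,9,6,3,2,1}  Σf=1+1+1+1+1+1=6
n=19: 1·19 19·1  f→[1+1]=2
[q^20] f(1)=1,f(2)=1,f(4)=1,f(5)=1,f(10)=1,f(20)=1 ⇒ 6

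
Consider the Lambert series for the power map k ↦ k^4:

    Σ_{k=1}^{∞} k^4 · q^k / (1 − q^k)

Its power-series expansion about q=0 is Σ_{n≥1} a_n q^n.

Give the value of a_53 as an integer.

a_53 = 7890482

q^53  k|53↦f(k): 53:7890481 1:1  a_53=7890482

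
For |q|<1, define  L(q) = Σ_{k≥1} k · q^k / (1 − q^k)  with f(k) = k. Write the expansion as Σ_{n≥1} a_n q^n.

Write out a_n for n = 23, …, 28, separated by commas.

q^23  k|23↦f(k): 1:1 23:23  a_23=24
n=24: 1·24 2·12 3·8 4·6 6·4 8·3 12·2 24·1  f→[1+2+3+4+6+8+12+24]=60
d|25:{1,5,25}  Σf=1+5+25=31
n=26: 26·1 13·2 2·13 1·26  f→[26+13+2+1]=42
[q^27] f(1)=1,f(3)=3,f(9)=9,f(27)=27 ⇒ 40
[q^28] f(28)=28,f(14)=14,f(7)=7,f(4)=4,f(2)=2,f(1)=1 ⇒ 56

24, 60, 31, 42, 40, 56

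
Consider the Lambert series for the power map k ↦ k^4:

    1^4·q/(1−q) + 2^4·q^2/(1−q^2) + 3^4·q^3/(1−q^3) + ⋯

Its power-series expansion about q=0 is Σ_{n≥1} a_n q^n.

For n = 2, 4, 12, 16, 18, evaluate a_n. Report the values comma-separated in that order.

q^2  k|2↦f(k): 2:16 1:1  a_2=17
d|4:{4,2,1}  Σf=256+16+1=273
q^12  k|12↦f(k): 12:20736 6:1296 4:256 3:81 2:16 1:1  a_12=22386
d|16:{16,8,4,2,1}  Σf=65536+4096+256+16+1=69905
n=18: 18·1 9·2 6·3 3·6 2·9 1·18  f→[104976+6561+1296+81+16+1]=112931

17, 273, 22386, 69905, 112931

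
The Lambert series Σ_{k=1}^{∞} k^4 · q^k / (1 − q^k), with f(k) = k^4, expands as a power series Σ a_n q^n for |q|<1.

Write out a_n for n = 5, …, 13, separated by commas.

[q^5] f(5)=625,f(1)=1 ⇒ 626
d|6:{6,3,2,1}  Σf=1296+81+16+1=1394
n=7: 7·1 1·7  f→[2401+1]=2402
d|8:{8,4,2,1}  Σf=4096+256+16+1=4369
[q^9] f(1)=1,f(3)=81,f(9)=6561 ⇒ 6643
d|10:{1,2,5,10}  Σf=1+16+625+10000=10642
q^11  k|11↦f(k): 1:1 11:14641  a_11=14642
[q^12] f(1)=1,f(2)=16,f(3)=81,f(4)=256,f(6)=1296,f(12)=20736 ⇒ 22386
d|13:{13,1}  Σf=28561+1=28562

626, 1394, 2402, 4369, 6643, 10642, 14642, 22386, 28562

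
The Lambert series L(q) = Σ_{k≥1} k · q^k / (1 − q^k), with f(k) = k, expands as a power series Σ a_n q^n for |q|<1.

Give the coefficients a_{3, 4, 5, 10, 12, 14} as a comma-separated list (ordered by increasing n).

4, 7, 6, 18, 28, 24

[q^3] f(1)=1,f(3)=3 ⇒ 4
n=4: 4·1 2·2 1·4  f→[4+2+1]=7
d|5:{1,5}  Σf=1+5=6
d|10:{10,5,2,1}  Σf=10+5+2+1=18
q^12  k|12↦f(k): 12:12 6:6 4:4 3:3 2:2 1:1  a_12=28
[q^14] f(14)=14,f(7)=7,f(2)=2,f(1)=1 ⇒ 24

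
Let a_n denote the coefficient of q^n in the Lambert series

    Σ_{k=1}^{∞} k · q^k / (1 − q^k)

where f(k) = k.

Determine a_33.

a_33 = 48

q^33  k|33↦f(k): 33:33 11:11 3:3 1:1  a_33=48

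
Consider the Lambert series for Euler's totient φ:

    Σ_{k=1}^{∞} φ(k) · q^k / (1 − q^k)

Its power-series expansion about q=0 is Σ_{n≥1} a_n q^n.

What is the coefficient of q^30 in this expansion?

q^30  k|30↦φ(k): 30:8 15:8 10:4 6:2 5:4 3:2 2:1 1:1  a_30=30

a_30 = 30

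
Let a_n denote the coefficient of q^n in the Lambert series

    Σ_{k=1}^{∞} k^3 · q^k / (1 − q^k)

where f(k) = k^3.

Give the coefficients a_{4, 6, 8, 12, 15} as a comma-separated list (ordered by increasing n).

73, 252, 585, 2044, 3528

[q^4] f(4)=64,f(2)=8,f(1)=1 ⇒ 73
d|6:{6,3,2,1}  Σf=216+27+8+1=252
[q^8] f(8)=512,f(4)=64,f(2)=8,f(1)=1 ⇒ 585
[q^12] f(1)=1,f(2)=8,f(3)=27,f(4)=64,f(6)=216,f(12)=1728 ⇒ 2044
q^15  k|15↦f(k): 1:1 3:27 5:125 15:3375  a_15=3528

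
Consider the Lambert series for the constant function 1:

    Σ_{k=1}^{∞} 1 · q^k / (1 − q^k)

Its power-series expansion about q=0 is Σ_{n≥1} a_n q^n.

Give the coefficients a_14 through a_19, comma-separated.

4, 4, 5, 2, 6, 2

d|14:{1,2,7,14}  Σf=1+1+1+1=4
n=15: 1·15 3·5 5·3 15·1  f→[1+1+1+1]=4
q^16  k|16↦f(k): 16:1 8:1 4:1 2:1 1:1  a_16=5
[q^17] f(17)=1,f(1)=1 ⇒ 2
n=18: 18·1 9·2 6·3 3·6 2·9 1·18  f→[1+1+1+1+1+1]=6
d|19:{19,1}  Σf=1+1=2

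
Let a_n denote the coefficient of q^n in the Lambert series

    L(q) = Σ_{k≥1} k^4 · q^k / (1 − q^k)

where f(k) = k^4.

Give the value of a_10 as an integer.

q^10  k|10↦f(k): 10:10000 5:625 2:16 1:1  a_10=10642

a_10 = 10642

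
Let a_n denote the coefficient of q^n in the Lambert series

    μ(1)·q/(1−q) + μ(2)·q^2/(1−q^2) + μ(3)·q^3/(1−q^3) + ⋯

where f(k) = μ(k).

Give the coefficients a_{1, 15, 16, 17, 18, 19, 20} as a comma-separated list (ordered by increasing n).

1, 0, 0, 0, 0, 0, 0

q^1  k|1↦μ(k): 1:1  a_1=1
[q^15] μ(15)=1,μ(5)=-1,μ(3)=-1,μ(1)=1 ⇒ 0
[q^16] μ(1)=1,μ(2)=-1,μ(4)=0,μ(8)=0,μ(16)=0 ⇒ 0
n=17: 1·17 17·1  μ→[1+(-1)]=0
[q^18] μ(18)=0,μ(9)=0,μ(6)=1,μ(3)=-1,μ(2)=-1,μ(1)=1 ⇒ 0
n=19: 1·19 19·1  μ→[1+(-1)]=0
[q^20] μ(1)=1,μ(2)=-1,μ(4)=0,μ(5)=-1,μ(10)=1,μ(20)=0 ⇒ 0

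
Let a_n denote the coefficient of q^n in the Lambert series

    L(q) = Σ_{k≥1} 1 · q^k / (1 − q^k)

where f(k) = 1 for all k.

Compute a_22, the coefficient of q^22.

[q^22] f(1)=1,f(2)=1,f(11)=1,f(22)=1 ⇒ 4

a_22 = 4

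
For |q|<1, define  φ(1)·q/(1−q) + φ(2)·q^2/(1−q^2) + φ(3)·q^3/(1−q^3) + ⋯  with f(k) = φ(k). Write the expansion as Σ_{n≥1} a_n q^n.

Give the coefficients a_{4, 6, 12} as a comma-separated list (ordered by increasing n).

[q^4] φ(1)=1,φ(2)=1,φ(4)=2 ⇒ 4
d|6:{1,2,3,6}  Σφ=1+1+2+2=6
d|12:{1,2,3,4,6,12}  Σφ=1+1+2+2+2+4=12

4, 6, 12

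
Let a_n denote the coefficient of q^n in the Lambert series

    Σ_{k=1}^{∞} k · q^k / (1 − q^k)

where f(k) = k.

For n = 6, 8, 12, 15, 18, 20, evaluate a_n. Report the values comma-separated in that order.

[q^6] f(1)=1,f(2)=2,f(3)=3,f(6)=6 ⇒ 12
d|8:{1,2,4,8}  Σf=1+2+4+8=15
q^12  k|12↦f(k): 12:12 6:6 4:4 3:3 2:2 1:1  a_12=28
d|15:{15,5,3,1}  Σf=15+5+3+1=24
[q^18] f(18)=18,f(9)=9,f(6)=6,f(3)=3,f(2)=2,f(1)=1 ⇒ 39
q^20  k|20↦f(k): 20:20 10:10 5:5 4:4 2:2 1:1  a_20=42

12, 15, 28, 24, 39, 42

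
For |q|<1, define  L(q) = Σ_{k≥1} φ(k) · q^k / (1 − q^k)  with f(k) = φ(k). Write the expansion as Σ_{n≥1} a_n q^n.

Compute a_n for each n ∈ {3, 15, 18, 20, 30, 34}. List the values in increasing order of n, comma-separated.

q^3  k|3↦φ(k): 3:2 1:1  a_3=3
q^15  k|15↦φ(k): 1:1 3:2 5:4 15:8  a_15=15
n=18: 18·1 9·2 6·3 3·6 2·9 1·18  φ→[6+6+2+2+1+1]=18
[q^20] φ(20)=8,φ(10)=4,φ(5)=4,φ(4)=2,φ(2)=1,φ(1)=1 ⇒ 20
d|30:{1,2,3,5,6,10,15,30}  Σφ=1+1+2+4+2+4+8+8=30
[q^34] φ(1)=1,φ(2)=1,φ(17)=16,φ(34)=16 ⇒ 34

3, 15, 18, 20, 30, 34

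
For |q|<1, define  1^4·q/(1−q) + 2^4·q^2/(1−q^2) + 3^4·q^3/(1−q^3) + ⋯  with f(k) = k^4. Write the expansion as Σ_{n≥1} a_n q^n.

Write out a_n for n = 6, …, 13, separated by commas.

1394, 2402, 4369, 6643, 10642, 14642, 22386, 28562

q^6  k|6↦f(k): 1:1 2:16 3:81 6:1296  a_6=1394
[q^7] f(7)=2401,f(1)=1 ⇒ 2402
d|8:{1,2,4,8}  Σf=1+16+256+4096=4369
n=9: 1·9 3·3 9·1  f→[1+81+6561]=6643
d|10:{10,5,2,1}  Σf=10000+625+16+1=10642
[q^11] f(1)=1,f(11)=14641 ⇒ 14642
[q^12] f(1)=1,f(2)=16,f(3)=81,f(4)=256,f(6)=1296,f(12)=20736 ⇒ 22386
q^13  k|13↦f(k): 13:28561 1:1  a_13=28562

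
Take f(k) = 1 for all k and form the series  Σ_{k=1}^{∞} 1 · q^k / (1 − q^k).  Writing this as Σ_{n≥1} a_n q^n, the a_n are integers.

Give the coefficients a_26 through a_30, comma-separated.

n=26: 1·26 2·13 13·2 26·1  f→[1+1+1+1]=4
q^27  k|27↦f(k): 27:1 9:1 3:1 1:1  a_27=4
n=28: 1·28 2·14 4·7 7·4 14·2 28·1  f→[1+1+1+1+1+1]=6
q^29  k|29↦f(k): 1:1 29:1  a_29=2
q^30  k|30↦f(k): 1:1 2:1 3:1 5:1 6:1 10:1 15:1 30:1  a_30=8

4, 4, 6, 2, 8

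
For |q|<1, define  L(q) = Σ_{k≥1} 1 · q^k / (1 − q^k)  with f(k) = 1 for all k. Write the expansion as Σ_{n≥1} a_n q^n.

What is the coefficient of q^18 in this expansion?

[q^18] f(1)=1,f(2)=1,f(3)=1,f(6)=1,f(9)=1,f(18)=1 ⇒ 6

a_18 = 6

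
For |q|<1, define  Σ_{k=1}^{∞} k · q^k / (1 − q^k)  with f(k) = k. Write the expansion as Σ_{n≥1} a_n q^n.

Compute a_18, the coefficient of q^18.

d|18:{18,9,6,3,2,1}  Σf=18+9+6+3+2+1=39

a_18 = 39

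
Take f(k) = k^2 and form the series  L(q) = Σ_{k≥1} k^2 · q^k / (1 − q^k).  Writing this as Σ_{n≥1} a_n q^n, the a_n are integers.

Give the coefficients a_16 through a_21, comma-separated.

341, 290, 455, 362, 546, 500

n=16: 1·16 2·8 4·4 8·2 16·1  f→[1+4+16+64+256]=341
q^17  k|17↦f(k): 17:289 1:1  a_17=290
[q^18] f(1)=1,f(2)=4,f(3)=9,f(6)=36,f(9)=81,f(18)=324 ⇒ 455
q^19  k|19↦f(k): 1:1 19:361  a_19=362
q^20  k|20↦f(k): 20:400 10:100 5:25 4:16 2:4 1:1  a_20=546
d|21:{1,3,7,21}  Σf=1+9+49+441=500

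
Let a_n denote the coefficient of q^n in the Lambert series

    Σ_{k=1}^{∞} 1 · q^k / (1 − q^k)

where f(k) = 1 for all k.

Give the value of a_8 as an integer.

a_8 = 4

n=8: 8·1 4·2 2·4 1·8  f→[1+1+1+1]=4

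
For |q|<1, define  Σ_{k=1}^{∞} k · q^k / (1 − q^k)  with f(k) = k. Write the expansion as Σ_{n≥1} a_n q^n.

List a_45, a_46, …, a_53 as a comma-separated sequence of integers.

[q^45] f(45)=45,f(15)=15,f(9)=9,f(5)=5,f(3)=3,f(1)=1 ⇒ 78
[q^46] f(1)=1,f(2)=2,f(23)=23,f(46)=46 ⇒ 72
[q^47] f(1)=1,f(47)=47 ⇒ 48
q^48  k|48↦f(k): 48:48 24:24 16:16 12:12 8:8 6:6 4:4 3:3 2:2 1:1  a_48=124
q^49  k|49↦f(k): 49:49 7:7 1:1  a_49=57
n=50: 50·1 25·2 10·5 5·10 2·25 1·50  f→[50+25+10+5+2+1]=93
[q^51] f(51)=51,f(17)=17,f(3)=3,f(1)=1 ⇒ 72
d|52:{1,2,4,13,26,52}  Σf=1+2+4+13+26+52=98
d|53:{1,53}  Σf=1+53=54

78, 72, 48, 124, 57, 93, 72, 98, 54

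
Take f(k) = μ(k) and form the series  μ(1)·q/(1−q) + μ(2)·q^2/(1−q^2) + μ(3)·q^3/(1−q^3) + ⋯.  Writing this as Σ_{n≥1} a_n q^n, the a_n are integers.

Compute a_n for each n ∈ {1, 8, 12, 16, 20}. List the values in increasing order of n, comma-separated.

d|1:{1}  Σμ=1=1
q^8  k|8↦μ(k): 8:0 4:0 2:-1 1:1  a_8=0
n=12: 1·12 2·6 3·4 4·3 6·2 12·1  μ→[1+(-1)+(-1)+0+1+0]=0
d|16:{1,2,4,8,16}  Σμ=1+(-1)+0+0+0=0
d|20:{1,2,4,5,10,20}  Σμ=1+(-1)+0+(-1)+1+0=0

1, 0, 0, 0, 0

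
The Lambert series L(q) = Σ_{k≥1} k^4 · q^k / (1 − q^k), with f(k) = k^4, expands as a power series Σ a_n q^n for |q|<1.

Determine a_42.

a_42 = 3348388

n=42: 1·42 2·21 3·14 6·7 7·6 14·3 21·2 42·1  f→[1+16+81+1296+2401+38416+194481+3111696]=3348388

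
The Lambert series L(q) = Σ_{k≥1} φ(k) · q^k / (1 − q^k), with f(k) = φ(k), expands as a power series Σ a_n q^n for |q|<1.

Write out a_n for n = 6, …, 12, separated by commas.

d|6:{6,3,2,1}  Σφ=2+2+1+1=6
q^7  k|7↦φ(k): 7:6 1:1  a_7=7
q^8  k|8↦φ(k): 1:1 2:1 4:2 8:4  a_8=8
q^9  k|9↦φ(k): 1:1 3:2 9:6  a_9=9
n=10: 1·10 2·5 5·2 10·1  φ→[1+1+4+4]=10
n=11: 11·1 1·11  φ→[10+1]=11
d|12:{12,6,4,3,2,1}  Σφ=4+2+2+2+1+1=12

6, 7, 8, 9, 10, 11, 12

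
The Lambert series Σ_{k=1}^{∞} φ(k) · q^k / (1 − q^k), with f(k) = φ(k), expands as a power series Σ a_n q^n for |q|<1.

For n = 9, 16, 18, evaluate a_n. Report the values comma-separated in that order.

[q^9] φ(9)=6,φ(3)=2,φ(1)=1 ⇒ 9
q^16  k|16↦φ(k): 16:8 8:4 4:2 2:1 1:1  a_16=16
[q^18] φ(1)=1,φ(2)=1,φ(3)=2,φ(6)=2,φ(9)=6,φ(18)=6 ⇒ 18

9, 16, 18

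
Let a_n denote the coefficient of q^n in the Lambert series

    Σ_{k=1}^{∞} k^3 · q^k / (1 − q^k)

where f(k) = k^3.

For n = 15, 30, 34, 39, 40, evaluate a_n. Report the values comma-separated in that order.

3528, 31752, 44226, 61544, 73710

q^15  k|15↦f(k): 1:1 3:27 5:125 15:3375  a_15=3528
q^30  k|30↦f(k): 30:27000 15:3375 10:1000 6:216 5:125 3:27 2:8 1:1  a_30=31752
n=34: 1·34 2·17 17·2 34·1  f→[1+8+4913+39304]=44226
[q^39] f(1)=1,f(3)=27,f(13)=2197,f(39)=59319 ⇒ 61544
d|40:{40,20,10,8,5,4,2,1}  Σf=64000+8000+1000+512+125+64+8+1=73710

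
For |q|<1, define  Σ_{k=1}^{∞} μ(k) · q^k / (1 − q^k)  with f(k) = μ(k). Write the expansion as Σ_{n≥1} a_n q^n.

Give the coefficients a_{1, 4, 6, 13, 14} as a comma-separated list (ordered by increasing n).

1, 0, 0, 0, 0

[q^1] μ(1)=1 ⇒ 1
[q^4] μ(4)=0,μ(2)=-1,μ(1)=1 ⇒ 0
n=6: 6·1 3·2 2·3 1·6  μ→[1+(-1)+(-1)+1]=0
d|13:{13,1}  Σμ=(-1)+1=0
[q^14] μ(1)=1,μ(2)=-1,μ(7)=-1,μ(14)=1 ⇒ 0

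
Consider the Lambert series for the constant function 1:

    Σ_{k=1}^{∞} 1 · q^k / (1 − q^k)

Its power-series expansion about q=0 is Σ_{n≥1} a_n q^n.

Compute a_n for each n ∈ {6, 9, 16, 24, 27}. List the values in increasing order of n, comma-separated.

d|6:{1,2,3,6}  Σf=1+1+1+1=4
d|9:{9,3,1}  Σf=1+1+1=3
n=16: 16·1 8·2 4·4 2·8 1·16  f→[1+1+1+1+1]=5
q^24  k|24↦f(k): 24:1 12:1 8:1 6:1 4:1 3:1 2:1 1:1  a_24=8
[q^27] f(1)=1,f(3)=1,f(9)=1,f(27)=1 ⇒ 4

4, 3, 5, 8, 4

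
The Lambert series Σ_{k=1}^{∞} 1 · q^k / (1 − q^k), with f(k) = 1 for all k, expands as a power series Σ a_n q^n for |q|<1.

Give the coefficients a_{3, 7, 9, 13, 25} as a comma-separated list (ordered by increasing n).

2, 2, 3, 2, 3

n=3: 1·3 3·1  f→[1+1]=2
n=7: 1·7 7·1  f→[1+1]=2
[q^9] f(1)=1,f(3)=1,f(9)=1 ⇒ 3
q^13  k|13↦f(k): 13:1 1:1  a_13=2
n=25: 1·25 5·5 25·1  f→[1+1+1]=3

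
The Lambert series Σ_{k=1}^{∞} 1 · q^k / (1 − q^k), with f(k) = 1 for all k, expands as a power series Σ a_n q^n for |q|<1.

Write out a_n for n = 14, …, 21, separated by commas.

4, 4, 5, 2, 6, 2, 6, 4

q^14  k|14↦f(k): 1:1 2:1 7:1 14:1  a_14=4
d|15:{1,3,5,15}  Σf=1+1+1+1=4
[q^16] f(16)=1,f(8)=1,f(4)=1,f(2)=1,f(1)=1 ⇒ 5
q^17  k|17↦f(k): 1:1 17:1  a_17=2
d|18:{1,2,3,6,9,18}  Σf=1+1+1+1+1+1=6
[q^19] f(19)=1,f(1)=1 ⇒ 2
d|20:{1,2,4,5,10,20}  Σf=1+1+1+1+1+1=6
[q^21] f(21)=1,f(7)=1,f(3)=1,f(1)=1 ⇒ 4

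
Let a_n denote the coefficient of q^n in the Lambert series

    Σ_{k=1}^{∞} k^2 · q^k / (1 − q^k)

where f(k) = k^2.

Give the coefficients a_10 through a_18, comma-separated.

130, 122, 210, 170, 250, 260, 341, 290, 455

q^10  k|10↦f(k): 1:1 2:4 5:25 10:100  a_10=130
[q^11] f(11)=121,f(1)=1 ⇒ 122
d|12:{1,2,3,4,6,12}  Σf=1+4+9+16+36+144=210
q^13  k|13↦f(k): 1:1 13:169  a_13=170
d|14:{14,7,2,1}  Σf=196+49+4+1=250
[q^15] f(1)=1,f(3)=9,f(5)=25,f(15)=225 ⇒ 260
[q^16] f(16)=256,f(8)=64,f(4)=16,f(2)=4,f(1)=1 ⇒ 341
[q^17] f(17)=289,f(1)=1 ⇒ 290
q^18  k|18↦f(k): 18:324 9:81 6:36 3:9 2:4 1:1  a_18=455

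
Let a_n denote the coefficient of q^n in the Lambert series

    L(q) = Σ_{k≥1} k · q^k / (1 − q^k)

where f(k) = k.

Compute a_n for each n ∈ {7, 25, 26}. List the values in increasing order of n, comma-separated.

8, 31, 42

q^7  k|7↦f(k): 7:7 1:1  a_7=8
[q^25] f(25)=25,f(5)=5,f(1)=1 ⇒ 31
n=26: 1·26 2·13 13·2 26·1  f→[1+2+13+26]=42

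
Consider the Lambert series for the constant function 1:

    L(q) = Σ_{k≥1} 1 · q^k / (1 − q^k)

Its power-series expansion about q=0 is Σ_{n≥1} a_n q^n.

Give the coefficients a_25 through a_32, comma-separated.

n=25: 1·25 5·5 25·1  f→[1+1+1]=3
d|26:{1,2,13,26}  Σf=1+1+1+1=4
[q^27] f(27)=1,f(9)=1,f(3)=1,f(1)=1 ⇒ 4
[q^28] f(1)=1,f(2)=1,f(4)=1,f(7)=1,f(14)=1,f(28)=1 ⇒ 6
d|29:{1,29}  Σf=1+1=2
n=30: 1·30 2·15 3·10 5·6 6·5 10·3 15·2 30·1  f→[1+1+1+1+1+1+1+1]=8
[q^31] f(1)=1,f(31)=1 ⇒ 2
q^32  k|32↦f(k): 32:1 16:1 8:1 4:1 2:1 1:1  a_32=6

3, 4, 4, 6, 2, 8, 2, 6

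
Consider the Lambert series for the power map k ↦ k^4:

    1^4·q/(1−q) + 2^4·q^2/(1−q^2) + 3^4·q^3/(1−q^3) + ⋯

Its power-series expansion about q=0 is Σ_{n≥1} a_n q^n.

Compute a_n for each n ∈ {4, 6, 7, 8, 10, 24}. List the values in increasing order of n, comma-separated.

273, 1394, 2402, 4369, 10642, 358258

[q^4] f(4)=256,f(2)=16,f(1)=1 ⇒ 273
n=6: 1·6 2·3 3·2 6·1  f→[1+16+81+1296]=1394
q^7  k|7↦f(k): 7:2401 1:1  a_7=2402
n=8: 1·8 2·4 4·2 8·1  f→[1+16+256+4096]=4369
d|10:{10,5,2,1}  Σf=10000+625+16+1=10642
q^24  k|24↦f(k): 24:331776 12:20736 8:4096 6:1296 4:256 3:81 2:16 1:1  a_24=358258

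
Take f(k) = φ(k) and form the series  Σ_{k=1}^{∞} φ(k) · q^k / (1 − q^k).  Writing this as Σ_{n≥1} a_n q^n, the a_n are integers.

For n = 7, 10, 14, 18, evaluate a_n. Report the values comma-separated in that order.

q^7  k|7↦φ(k): 1:1 7:6  a_7=7
d|10:{1,2,5,10}  Σφ=1+1+4+4=10
q^14  k|14↦φ(k): 14:6 7:6 2:1 1:1  a_14=14
d|18:{1,2,3,6,9,18}  Σφ=1+1+2+2+6+6=18

7, 10, 14, 18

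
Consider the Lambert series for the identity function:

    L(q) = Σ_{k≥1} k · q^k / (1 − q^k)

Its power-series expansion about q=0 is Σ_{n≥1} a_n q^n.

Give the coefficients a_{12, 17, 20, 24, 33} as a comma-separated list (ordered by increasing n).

28, 18, 42, 60, 48

n=12: 1·12 2·6 3·4 4·3 6·2 12·1  f→[1+2+3+4+6+12]=28
[q^17] f(17)=17,f(1)=1 ⇒ 18
d|20:{1,2,4,5,10,20}  Σf=1+2+4+5+10+20=42
n=24: 24·1 12·2 8·3 6·4 4·6 3·8 2·12 1·24  f→[24+12+8+6+4+3+2+1]=60
q^33  k|33↦f(k): 1:1 3:3 11:11 33:33  a_33=48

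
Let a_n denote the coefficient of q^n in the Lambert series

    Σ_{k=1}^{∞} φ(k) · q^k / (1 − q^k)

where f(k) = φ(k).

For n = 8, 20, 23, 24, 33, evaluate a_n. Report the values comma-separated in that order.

n=8: 8·1 4·2 2·4 1·8  φ→[4+2+1+1]=8
q^20  k|20↦φ(k): 1:1 2:1 4:2 5:4 10:4 20:8  a_20=20
n=23: 1·23 23·1  φ→[1+22]=23
[q^24] φ(1)=1,φ(2)=1,φ(3)=2,φ(4)=2,φ(6)=2,φ(8)=4,φ(12)=4,φ(24)=8 ⇒ 24
q^33  k|33↦φ(k): 1:1 3:2 11:10 33:20  a_33=33

8, 20, 23, 24, 33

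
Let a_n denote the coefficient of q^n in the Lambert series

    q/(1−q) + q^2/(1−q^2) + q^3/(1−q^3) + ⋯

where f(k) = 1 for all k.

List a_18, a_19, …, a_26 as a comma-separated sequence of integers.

6, 2, 6, 4, 4, 2, 8, 3, 4

d|18:{18,9,6,3,2,1}  Σf=1+1+1+1+1+1=6
[q^19] f(1)=1,f(19)=1 ⇒ 2
d|20:{1,2,4,5,10,20}  Σf=1+1+1+1+1+1=6
n=21: 1·21 3·7 7·3 21·1  f→[1+1+1+1]=4
[q^22] f(1)=1,f(2)=1,f(11)=1,f(22)=1 ⇒ 4
d|23:{23,1}  Σf=1+1=2
[q^24] f(1)=1,f(2)=1,f(3)=1,f(4)=1,f(6)=1,f(8)=1,f(12)=1,f(24)=1 ⇒ 8
[q^25] f(1)=1,f(5)=1,f(25)=1 ⇒ 3
d|26:{26,13,2,1}  Σf=1+1+1+1=4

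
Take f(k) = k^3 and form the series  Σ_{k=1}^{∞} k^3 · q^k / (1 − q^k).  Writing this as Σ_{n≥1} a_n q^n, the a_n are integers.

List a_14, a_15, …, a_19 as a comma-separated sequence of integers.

3096, 3528, 4681, 4914, 6813, 6860

n=14: 14·1 7·2 2·7 1·14  f→[2744+343+8+1]=3096
[q^15] f(1)=1,f(3)=27,f(5)=125,f(15)=3375 ⇒ 3528
[q^16] f(16)=4096,f(8)=512,f(4)=64,f(2)=8,f(1)=1 ⇒ 4681
q^17  k|17↦f(k): 1:1 17:4913  a_17=4914
d|18:{18,9,6,3,2,1}  Σf=5832+729+216+27+8+1=6813
[q^19] f(1)=1,f(19)=6859 ⇒ 6860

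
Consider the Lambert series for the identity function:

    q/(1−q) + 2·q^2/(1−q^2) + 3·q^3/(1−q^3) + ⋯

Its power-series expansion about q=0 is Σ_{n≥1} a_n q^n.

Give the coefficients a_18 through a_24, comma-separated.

39, 20, 42, 32, 36, 24, 60

n=18: 1·18 2·9 3·6 6·3 9·2 18·1  f→[1+2+3+6+9+18]=39
n=19: 19·1 1·19  f→[19+1]=20
d|20:{1,2,4,5,10,20}  Σf=1+2+4+5+10+20=42
[q^21] f(1)=1,f(3)=3,f(7)=7,f(21)=21 ⇒ 32
q^22  k|22↦f(k): 1:1 2:2 11:11 22:22  a_22=36
[q^23] f(1)=1,f(23)=23 ⇒ 24
d|24:{24,12,8,6,4,3,2,1}  Σf=24+12+8+6+4+3+2+1=60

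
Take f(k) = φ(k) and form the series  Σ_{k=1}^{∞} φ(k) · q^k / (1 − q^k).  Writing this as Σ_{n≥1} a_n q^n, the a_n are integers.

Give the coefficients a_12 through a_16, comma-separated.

n=12: 12·1 6·2 4·3 3·4 2·6 1·12  φ→[4+2+2+2+1+1]=12
[q^13] φ(1)=1,φ(13)=12 ⇒ 13
d|14:{1,2,7,14}  Σφ=1+1+6+6=14
[q^15] φ(1)=1,φ(3)=2,φ(5)=4,φ(15)=8 ⇒ 15
q^16  k|16↦φ(k): 16:8 8:4 4:2 2:1 1:1  a_16=16

12, 13, 14, 15, 16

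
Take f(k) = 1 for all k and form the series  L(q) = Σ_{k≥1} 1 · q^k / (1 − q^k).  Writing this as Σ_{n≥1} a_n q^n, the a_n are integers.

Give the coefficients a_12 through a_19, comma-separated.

6, 2, 4, 4, 5, 2, 6, 2

n=12: 12·1 6·2 4·3 3·4 2·6 1·12  f→[1+1+1+1+1+1]=6
d|13:{13,1}  Σf=1+1=2
n=14: 14·1 7·2 2·7 1·14  f→[1+1+1+1]=4
n=15: 15·1 5·3 3·5 1·15  f→[1+1+1+1]=4
q^16  k|16↦f(k): 1:1 2:1 4:1 8:1 16:1  a_16=5
d|17:{17,1}  Σf=1+1=2
n=18: 1·18 2·9 3·6 6·3 9·2 18·1  f→[1+1+1+1+1+1]=6
n=19: 1·19 19·1  f→[1+1]=2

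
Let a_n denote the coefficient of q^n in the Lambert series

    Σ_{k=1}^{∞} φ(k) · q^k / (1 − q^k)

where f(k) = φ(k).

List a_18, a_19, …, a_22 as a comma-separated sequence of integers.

d|18:{18,9,6,3,2,1}  Σφ=6+6+2+2+1+1=18
[q^19] φ(1)=1,φ(19)=18 ⇒ 19
[q^20] φ(1)=1,φ(2)=1,φ(4)=2,φ(5)=4,φ(10)=4,φ(20)=8 ⇒ 20
[q^21] φ(1)=1,φ(3)=2,φ(7)=6,φ(21)=12 ⇒ 21
[q^22] φ(1)=1,φ(2)=1,φ(11)=10,φ(22)=10 ⇒ 22

18, 19, 20, 21, 22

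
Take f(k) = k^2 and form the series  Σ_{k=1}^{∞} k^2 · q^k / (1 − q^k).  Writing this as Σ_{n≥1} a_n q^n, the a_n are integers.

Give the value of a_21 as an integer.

a_21 = 500

d|21:{21,7,3,1}  Σf=441+49+9+1=500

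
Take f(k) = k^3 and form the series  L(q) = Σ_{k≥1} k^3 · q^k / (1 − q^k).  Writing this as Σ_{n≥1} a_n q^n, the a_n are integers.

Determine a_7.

a_7 = 344

[q^7] f(7)=343,f(1)=1 ⇒ 344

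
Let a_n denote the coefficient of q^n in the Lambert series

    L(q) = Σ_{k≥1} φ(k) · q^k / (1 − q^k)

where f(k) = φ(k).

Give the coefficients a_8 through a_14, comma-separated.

d|8:{1,2,4,8}  Σφ=1+1+2+4=8
[q^9] φ(9)=6,φ(3)=2,φ(1)=1 ⇒ 9
[q^10] φ(10)=4,φ(5)=4,φ(2)=1,φ(1)=1 ⇒ 10
[q^11] φ(11)=10,φ(1)=1 ⇒ 11
d|12:{1,2,3,4,6,12}  Σφ=1+1+2+2+2+4=12
q^13  k|13↦φ(k): 1:1 13:12  a_13=13
d|14:{1,2,7,14}  Σφ=1+1+6+6=14

8, 9, 10, 11, 12, 13, 14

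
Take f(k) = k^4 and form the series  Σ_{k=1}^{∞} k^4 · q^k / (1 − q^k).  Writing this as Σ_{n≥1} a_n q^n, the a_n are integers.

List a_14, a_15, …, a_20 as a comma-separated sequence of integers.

40834, 51332, 69905, 83522, 112931, 130322, 170898

q^14  k|14↦f(k): 14:38416 7:2401 2:16 1:1  a_14=40834
q^15  k|15↦f(k): 15:50625 5:625 3:81 1:1  a_15=51332
q^16  k|16↦f(k): 16:65536 8:4096 4:256 2:16 1:1  a_16=69905
n=17: 17·1 1·17  f→[83521+1]=83522
q^18  k|18↦f(k): 1:1 2:16 3:81 6:1296 9:6561 18:104976  a_18=112931
q^19  k|19↦f(k): 19:130321 1:1  a_19=130322
d|20:{1,2,4,5,10,20}  Σf=1+16+256+625+10000+160000=170898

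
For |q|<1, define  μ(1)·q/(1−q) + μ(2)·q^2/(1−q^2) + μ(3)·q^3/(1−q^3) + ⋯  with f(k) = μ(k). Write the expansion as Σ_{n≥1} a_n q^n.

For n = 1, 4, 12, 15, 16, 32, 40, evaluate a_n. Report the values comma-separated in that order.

1, 0, 0, 0, 0, 0, 0

d|1:{1}  Σμ=1=1
n=4: 4·1 2·2 1·4  μ→[0+(-1)+1]=0
d|12:{1,2,3,4,6,12}  Σμ=1+(-1)+(-1)+0+1+0=0
d|15:{15,5,3,1}  Σμ=1+(-1)+(-1)+1=0
d|16:{1,2,4,8,16}  Σμ=1+(-1)+0+0+0=0
n=32: 32·1 16·2 8·4 4·8 2·16 1·32  μ→[0+0+0+0+(-1)+1]=0
n=40: 40·1 20·2 10·4 8·5 5·8 4·10 2·20 1·40  μ→[0+0+1+0+(-1)+0+(-1)+1]=0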